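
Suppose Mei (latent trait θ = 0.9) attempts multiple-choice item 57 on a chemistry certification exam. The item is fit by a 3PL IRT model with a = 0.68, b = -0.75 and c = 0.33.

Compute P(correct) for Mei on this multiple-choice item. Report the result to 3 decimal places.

P(θ) = c + (1 − c) · 1 / (1 + exp(−a(θ − b)))
Exponent: 0.68 × (0.9 − (-0.75)) = 1.1220
1/(1 + e^{-1.1220}) = 0.7544
P = 0.33 + 0.67 × 0.7544 = 0.8354

0.835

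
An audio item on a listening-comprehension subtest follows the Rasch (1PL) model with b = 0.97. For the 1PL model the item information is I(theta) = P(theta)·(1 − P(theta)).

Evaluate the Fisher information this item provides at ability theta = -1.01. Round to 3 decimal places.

P = 1/(1+e^{1.9800}) = 0.1213
P(1−P) = 0.1213 × 0.8787 = 0.1066
I = P(1−P) = 0.10660

0.107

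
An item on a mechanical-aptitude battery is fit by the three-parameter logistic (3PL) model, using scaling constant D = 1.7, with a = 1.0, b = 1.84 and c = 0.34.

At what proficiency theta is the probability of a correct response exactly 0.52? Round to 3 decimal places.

1.263

P(theta) = c + (1 − c) · 1 / (1 + exp(−D·a(theta − b)))
Remove guessing floor: (0.52 − 0.34)/(1 − 0.34) = 0.2727
logit = ln(0.2727/0.7273) = -0.9808
theta = b + logit/(1.7·a) = 1.84 + (-0.9808)/1.7000 = 1.2630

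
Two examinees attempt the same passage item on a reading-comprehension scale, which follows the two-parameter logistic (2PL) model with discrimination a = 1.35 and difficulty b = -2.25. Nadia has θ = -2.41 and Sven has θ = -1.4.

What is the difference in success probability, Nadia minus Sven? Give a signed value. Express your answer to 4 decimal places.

-0.3128

P(θ) = 1 / (1 + exp(−a(θ − b)))
P(Nadia) = 0.4462  [exponent -0.2160]
P(Sven) = 0.7591  [exponent 1.1475]
Difference = 0.4462 − 0.7591 = -0.3128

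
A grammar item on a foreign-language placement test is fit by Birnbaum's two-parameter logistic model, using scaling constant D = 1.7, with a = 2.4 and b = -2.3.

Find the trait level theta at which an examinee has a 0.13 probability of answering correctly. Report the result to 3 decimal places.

P(theta) = 1 / (1 + exp(−D·a(theta − b)))
logit = ln(0.1300/0.8700) = -1.9010
theta = b + logit/(1.7·a) = -2.3 + (-1.9010)/4.0800 = -2.7659

-2.766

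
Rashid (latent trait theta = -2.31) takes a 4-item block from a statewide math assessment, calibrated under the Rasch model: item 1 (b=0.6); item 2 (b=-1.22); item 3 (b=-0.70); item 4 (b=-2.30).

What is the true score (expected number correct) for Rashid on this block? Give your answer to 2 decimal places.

P(theta) = 1 / (1 + exp(−(theta − b)))
P_1 = 1/(1+e^{2.9100}) = 0.0517
P_2 = 1/(1+e^{1.0900}) = 0.2516
P_3 = 1/(1+e^{1.6100}) = 0.1666
P_4 = 1/(1+e^{0.0100}) = 0.4975
E[score] = 0.0517 + 0.2516 + 0.1666 + 0.4975 = 0.9674

0.97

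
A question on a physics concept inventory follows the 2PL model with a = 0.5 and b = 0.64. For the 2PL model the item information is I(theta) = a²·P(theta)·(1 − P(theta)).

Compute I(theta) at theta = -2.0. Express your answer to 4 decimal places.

0.0416

P = 1/(1+e^{1.3200}) = 0.2108
P(1−P) = 0.2108 × 0.7892 = 0.1664
I = a² × P(1−P) = 0.5² × 0.1664 = 0.04159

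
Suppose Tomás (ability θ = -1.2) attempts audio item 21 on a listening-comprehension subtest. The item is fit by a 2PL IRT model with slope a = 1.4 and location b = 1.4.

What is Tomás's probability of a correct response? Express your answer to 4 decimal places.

P(θ) = 1 / (1 + exp(−a(θ − b)))
Exponent: 1.4 × (-1.2 − 1.4) = -3.6400
1/(1 + e^{3.6400}) = 0.0256

0.0256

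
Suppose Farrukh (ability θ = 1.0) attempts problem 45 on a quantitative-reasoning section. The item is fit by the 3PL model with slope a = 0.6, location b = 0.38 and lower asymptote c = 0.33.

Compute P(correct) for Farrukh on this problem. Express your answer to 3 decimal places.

0.727

P(θ) = c + (1 − c) · 1 / (1 + exp(−a(θ − b)))
Exponent: 0.6 × (1.0 − 0.38) = 0.3720
1/(1 + e^{-0.3720}) = 0.5919
P = 0.33 + 0.67 × 0.5919 = 0.7266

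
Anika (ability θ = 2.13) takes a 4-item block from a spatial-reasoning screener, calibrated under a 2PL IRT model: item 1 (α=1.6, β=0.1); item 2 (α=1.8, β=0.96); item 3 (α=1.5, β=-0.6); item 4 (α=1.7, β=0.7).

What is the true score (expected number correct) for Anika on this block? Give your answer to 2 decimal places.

3.76

P(θ) = 1 / (1 + exp(−α(θ − β)))
P_1 = 1/(1+e^{-3.2480}) = 0.9626
P_2 = 1/(1+e^{-2.1060}) = 0.8915
P_3 = 1/(1+e^{-4.0950}) = 0.9836
P_4 = 1/(1+e^{-2.4310}) = 0.9192
E[score] = 0.9626 + 0.8915 + 0.9836 + 0.9192 = 3.7569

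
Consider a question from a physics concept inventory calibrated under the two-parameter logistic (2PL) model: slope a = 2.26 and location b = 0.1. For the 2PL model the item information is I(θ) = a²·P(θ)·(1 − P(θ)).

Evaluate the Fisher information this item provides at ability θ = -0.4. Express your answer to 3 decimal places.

0.943

P = 1/(1+e^{1.1300}) = 0.2442
P(1−P) = 0.2442 × 0.7558 = 0.1845
I = a² × P(1−P) = 2.26² × 0.1845 = 0.94259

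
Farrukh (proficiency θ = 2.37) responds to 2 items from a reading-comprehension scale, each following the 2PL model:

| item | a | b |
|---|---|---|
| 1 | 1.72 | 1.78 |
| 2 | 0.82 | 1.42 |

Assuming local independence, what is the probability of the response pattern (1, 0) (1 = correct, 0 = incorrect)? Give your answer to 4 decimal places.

P(θ) = 1 / (1 + exp(−a(θ − b)))
P_1 = 1/(1+e^{-1.0148}) = 0.7340
P_2 = 1/(1+e^{-0.7790}) = 0.6855
L = P_1 × (1−P_2) = 0.7340 × 0.3145 = 0.23086

0.2309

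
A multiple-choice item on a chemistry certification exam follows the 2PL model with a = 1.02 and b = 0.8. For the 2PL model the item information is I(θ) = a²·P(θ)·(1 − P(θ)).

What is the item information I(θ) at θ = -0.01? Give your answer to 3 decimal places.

P = 1/(1+e^{0.8262}) = 0.3044
P(1−P) = 0.3044 × 0.6956 = 0.2118
I = a² × P(1−P) = 1.02² × 0.2118 = 0.22031

0.220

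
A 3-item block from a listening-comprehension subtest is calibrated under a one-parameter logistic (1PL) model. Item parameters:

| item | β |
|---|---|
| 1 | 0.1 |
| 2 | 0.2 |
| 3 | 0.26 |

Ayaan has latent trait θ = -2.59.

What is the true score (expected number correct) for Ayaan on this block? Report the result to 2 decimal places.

P(θ) = 1 / (1 + exp(−(θ − β)))
P_1 = 1/(1+e^{2.6900}) = 0.0636
P_2 = 1/(1+e^{2.7900}) = 0.0579
P_3 = 1/(1+e^{2.8500}) = 0.0547
E[score] = 0.0636 + 0.0579 + 0.0547 = 0.1761

0.18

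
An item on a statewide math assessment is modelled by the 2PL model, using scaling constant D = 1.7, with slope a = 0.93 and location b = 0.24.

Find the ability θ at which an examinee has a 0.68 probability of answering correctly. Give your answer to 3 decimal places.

0.717

P(θ) = 1 / (1 + exp(−D·a(θ − b)))
logit = ln(0.6800/0.3200) = 0.7538
θ = b + logit/(1.7·a) = 0.24 + 0.7538/1.5810 = 0.7168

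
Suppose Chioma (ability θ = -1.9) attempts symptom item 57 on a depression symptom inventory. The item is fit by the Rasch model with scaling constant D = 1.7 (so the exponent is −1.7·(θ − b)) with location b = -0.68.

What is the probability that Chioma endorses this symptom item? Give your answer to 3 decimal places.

0.112

P(θ) = 1 / (1 + exp(−D·(θ − b)))
Exponent: 1.7 × (-1.9 − (-0.68)) = -2.0740
1/(1 + e^{2.0740}) = 0.1116
P = 0.1116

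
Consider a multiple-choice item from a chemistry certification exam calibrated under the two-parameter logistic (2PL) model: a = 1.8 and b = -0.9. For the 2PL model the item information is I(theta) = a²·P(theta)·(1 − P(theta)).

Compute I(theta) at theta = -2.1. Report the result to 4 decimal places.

0.3004

P = 1/(1+e^{2.1600}) = 0.1034
P(1−P) = 0.1034 × 0.8966 = 0.0927
I = a² × P(1−P) = 1.8² × 0.0927 = 0.30038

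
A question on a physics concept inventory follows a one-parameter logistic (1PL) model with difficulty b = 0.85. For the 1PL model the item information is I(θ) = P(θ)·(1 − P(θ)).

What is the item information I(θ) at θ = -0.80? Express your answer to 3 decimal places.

0.135

P = 1/(1+e^{1.6500}) = 0.1611
P(1−P) = 0.1611 × 0.8389 = 0.1352
I = P(1−P) = 0.13515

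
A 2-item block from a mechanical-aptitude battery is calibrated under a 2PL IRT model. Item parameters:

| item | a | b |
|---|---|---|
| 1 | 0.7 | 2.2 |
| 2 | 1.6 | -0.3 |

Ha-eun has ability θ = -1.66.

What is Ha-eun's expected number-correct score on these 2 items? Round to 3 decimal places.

P(θ) = 1 / (1 + exp(−a(θ − b)))
P_1 = 1/(1+e^{2.7020}) = 0.0629
P_2 = 1/(1+e^{2.1760}) = 0.1019
E[score] = 0.0629 + 0.1019 = 0.1648

0.165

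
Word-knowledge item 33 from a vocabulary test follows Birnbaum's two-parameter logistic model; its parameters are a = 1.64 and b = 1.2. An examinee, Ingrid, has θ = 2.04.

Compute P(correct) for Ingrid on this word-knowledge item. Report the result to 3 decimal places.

0.799

P(θ) = 1 / (1 + exp(−a(θ − b)))
Exponent: 1.64 × (2.04 − 1.2) = 1.3776
1/(1 + e^{-1.3776}) = 0.7986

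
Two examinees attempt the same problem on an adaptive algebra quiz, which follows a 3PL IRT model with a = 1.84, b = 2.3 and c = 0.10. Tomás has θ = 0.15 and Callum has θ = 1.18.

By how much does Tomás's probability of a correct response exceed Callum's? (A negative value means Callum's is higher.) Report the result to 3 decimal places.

P(θ) = c + (1 − c) · 1 / (1 + exp(−a(θ − b)))
P(Tomás) = 0.1169  [exponent -3.9560]
P(Callum) = 0.2017  [exponent -2.0608]
Difference = 0.1169 − 0.2017 = -0.0848

-0.085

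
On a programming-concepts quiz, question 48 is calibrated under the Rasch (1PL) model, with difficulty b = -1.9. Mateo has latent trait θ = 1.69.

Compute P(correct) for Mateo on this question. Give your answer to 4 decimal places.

P(θ) = 1 / (1 + exp(−(θ − b)))
Exponent: (1.69 − (-1.9)) = 3.5900
1/(1 + e^{-3.5900}) = 0.9731
P = 0.9731

0.9731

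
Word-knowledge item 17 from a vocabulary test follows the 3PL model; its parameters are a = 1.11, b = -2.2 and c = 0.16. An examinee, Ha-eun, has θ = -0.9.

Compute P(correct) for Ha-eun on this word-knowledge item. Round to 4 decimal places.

P(θ) = c + (1 − c) · 1 / (1 + exp(−a(θ − b)))
Exponent: 1.11 × (-0.9 − (-2.2)) = 1.4430
1/(1 + e^{-1.4430}) = 0.8089
P = 0.16 + 0.84 × 0.8089 = 0.8395

0.8395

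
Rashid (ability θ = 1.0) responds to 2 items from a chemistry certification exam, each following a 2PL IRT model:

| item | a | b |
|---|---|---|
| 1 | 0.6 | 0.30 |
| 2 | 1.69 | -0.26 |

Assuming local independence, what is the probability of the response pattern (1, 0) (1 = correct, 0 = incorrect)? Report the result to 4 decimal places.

P(θ) = 1 / (1 + exp(−a(θ − b)))
P_1 = 1/(1+e^{-0.4200}) = 0.6035
P_2 = 1/(1+e^{-2.1294}) = 0.8937
L = P_1 × (1−P_2) = 0.6035 × 0.1063 = 0.06413

0.0641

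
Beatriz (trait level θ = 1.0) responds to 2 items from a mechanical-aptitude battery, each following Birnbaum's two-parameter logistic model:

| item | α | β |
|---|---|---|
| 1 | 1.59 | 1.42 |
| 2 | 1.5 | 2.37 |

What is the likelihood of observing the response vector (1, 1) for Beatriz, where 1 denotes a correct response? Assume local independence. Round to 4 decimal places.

0.0385

P(θ) = 1 / (1 + exp(−α(θ − β)))
P_1 = 1/(1+e^{0.6678}) = 0.3390
P_2 = 1/(1+e^{2.0550}) = 0.1135
L = P_1 × P_2 = 0.3390 × 0.1135 = 0.03849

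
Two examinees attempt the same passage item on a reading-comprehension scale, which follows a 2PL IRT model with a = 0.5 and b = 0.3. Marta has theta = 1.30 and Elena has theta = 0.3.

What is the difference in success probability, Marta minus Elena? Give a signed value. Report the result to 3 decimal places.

0.122

P(theta) = 1 / (1 + exp(−a(theta − b)))
P(Marta) = 0.6225  [exponent 0.5000]
P(Elena) = 0.5000  [exponent 0.0000]
Difference = 0.6225 − 0.5000 = 0.1225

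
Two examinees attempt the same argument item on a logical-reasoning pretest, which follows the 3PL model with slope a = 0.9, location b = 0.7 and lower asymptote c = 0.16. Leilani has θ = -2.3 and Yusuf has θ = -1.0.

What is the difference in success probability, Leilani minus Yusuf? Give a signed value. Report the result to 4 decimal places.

-0.0966

P(θ) = c + (1 − c) · 1 / (1 + exp(−a(θ − b)))
P(Leilani) = 0.2129  [exponent -2.7000]
P(Yusuf) = 0.3095  [exponent -1.5300]
Difference = 0.2129 − 0.3095 = -0.0966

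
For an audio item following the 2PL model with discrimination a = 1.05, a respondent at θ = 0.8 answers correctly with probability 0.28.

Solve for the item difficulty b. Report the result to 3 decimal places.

1.699

P(θ) = 1 / (1 + exp(−a(θ − b)))
logit(0.28) = ln(0.28/0.72) = -0.9445
b = θ − logit/(a) = 0.8 − (-0.9445)/1.0500 = 1.6995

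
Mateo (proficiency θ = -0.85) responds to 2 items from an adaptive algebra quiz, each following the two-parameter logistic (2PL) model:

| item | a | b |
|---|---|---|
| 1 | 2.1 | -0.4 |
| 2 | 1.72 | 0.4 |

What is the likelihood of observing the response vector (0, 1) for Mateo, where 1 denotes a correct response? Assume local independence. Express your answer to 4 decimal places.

0.0751

P(θ) = 1 / (1 + exp(−a(θ − b)))
P_1 = 1/(1+e^{0.9450}) = 0.2799
P_2 = 1/(1+e^{2.1500}) = 0.1043
L = (1−P_1) × P_2 = 0.7201 × 0.1043 = 0.07513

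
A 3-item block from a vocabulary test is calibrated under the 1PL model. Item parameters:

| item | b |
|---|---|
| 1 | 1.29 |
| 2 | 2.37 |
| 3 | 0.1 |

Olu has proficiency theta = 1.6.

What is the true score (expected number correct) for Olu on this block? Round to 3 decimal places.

1.711

P(theta) = 1 / (1 + exp(−(theta − b)))
P_1 = 1/(1+e^{-0.3100}) = 0.5769
P_2 = 1/(1+e^{0.7700}) = 0.3165
P_3 = 1/(1+e^{-1.5000}) = 0.8176
E[score] = 0.5769 + 0.3165 + 0.8176 = 1.7109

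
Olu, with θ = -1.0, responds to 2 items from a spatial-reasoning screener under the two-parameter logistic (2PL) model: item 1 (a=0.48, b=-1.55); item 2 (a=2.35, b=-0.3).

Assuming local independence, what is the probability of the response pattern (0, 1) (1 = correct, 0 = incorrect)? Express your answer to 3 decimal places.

P(θ) = 1 / (1 + exp(−a(θ − b)))
P_1 = 1/(1+e^{-0.2640}) = 0.5656
P_2 = 1/(1+e^{1.6450}) = 0.1618
L = (1−P_1) × P_2 = 0.4344 × 0.1618 = 0.07028

0.070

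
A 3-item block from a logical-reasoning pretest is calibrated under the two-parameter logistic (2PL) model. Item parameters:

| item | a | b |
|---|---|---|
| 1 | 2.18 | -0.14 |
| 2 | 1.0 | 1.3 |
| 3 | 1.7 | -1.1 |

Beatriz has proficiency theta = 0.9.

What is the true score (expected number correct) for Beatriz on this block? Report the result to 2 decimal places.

2.28

P(theta) = 1 / (1 + exp(−a(theta − b)))
P_1 = 1/(1+e^{-2.2672}) = 0.9061
P_2 = 1/(1+e^{0.4000}) = 0.4013
P_3 = 1/(1+e^{-3.4000}) = 0.9677
E[score] = 0.9061 + 0.4013 + 0.9677 = 2.2751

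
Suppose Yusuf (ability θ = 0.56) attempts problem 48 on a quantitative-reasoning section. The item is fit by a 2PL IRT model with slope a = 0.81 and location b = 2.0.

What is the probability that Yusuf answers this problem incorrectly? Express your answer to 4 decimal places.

0.7625

P(θ) = 1 / (1 + exp(−a(θ − b)))
Exponent: 0.81 × (0.56 − 2.0) = -1.1664
1/(1 + e^{1.1664}) = 0.2375
P(incorrect) = 1 − 0.2375 = 0.7625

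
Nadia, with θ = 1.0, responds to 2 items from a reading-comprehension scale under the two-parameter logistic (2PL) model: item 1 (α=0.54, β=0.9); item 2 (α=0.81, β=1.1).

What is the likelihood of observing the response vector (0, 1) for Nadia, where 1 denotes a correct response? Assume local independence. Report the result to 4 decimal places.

P(θ) = 1 / (1 + exp(−α(θ − β)))
P_1 = 1/(1+e^{-0.0540}) = 0.5135
P_2 = 1/(1+e^{0.0810}) = 0.4798
L = (1−P_1) × P_2 = 0.4865 × 0.4798 = 0.23341

0.2334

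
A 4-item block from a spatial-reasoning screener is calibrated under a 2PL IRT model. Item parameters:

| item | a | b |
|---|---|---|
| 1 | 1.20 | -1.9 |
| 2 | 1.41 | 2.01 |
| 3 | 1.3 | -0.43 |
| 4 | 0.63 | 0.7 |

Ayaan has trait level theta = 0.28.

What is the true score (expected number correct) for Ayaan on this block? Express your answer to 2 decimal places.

2.16

P(theta) = 1 / (1 + exp(−a(theta − b)))
P_1 = 1/(1+e^{-2.6160}) = 0.9319
P_2 = 1/(1+e^{2.4393}) = 0.0802
P_3 = 1/(1+e^{-0.9230}) = 0.7157
P_4 = 1/(1+e^{0.2646}) = 0.4342
E[score] = 0.9319 + 0.0802 + 0.7157 + 0.4342 = 2.1620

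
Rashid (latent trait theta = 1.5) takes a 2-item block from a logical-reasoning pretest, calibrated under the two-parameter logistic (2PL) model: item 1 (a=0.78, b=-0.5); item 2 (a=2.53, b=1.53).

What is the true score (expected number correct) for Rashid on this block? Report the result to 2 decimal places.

P(theta) = 1 / (1 + exp(−a(theta − b)))
P_1 = 1/(1+e^{-1.5600}) = 0.8264
P_2 = 1/(1+e^{0.0759}) = 0.4810
E[score] = 0.8264 + 0.4810 = 1.3074

1.31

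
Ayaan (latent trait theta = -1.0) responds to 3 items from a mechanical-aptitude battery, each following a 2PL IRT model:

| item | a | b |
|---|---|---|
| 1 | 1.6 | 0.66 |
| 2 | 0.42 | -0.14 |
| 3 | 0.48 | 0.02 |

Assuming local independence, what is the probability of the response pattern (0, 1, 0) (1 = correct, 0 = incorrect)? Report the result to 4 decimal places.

0.2379

P(theta) = 1 / (1 + exp(−a(theta − b)))
P_1 = 1/(1+e^{2.6560}) = 0.0656
P_2 = 1/(1+e^{0.3612}) = 0.4107
P_3 = 1/(1+e^{0.4896}) = 0.3800
L = (1−P_1) × P_2 × (1−P_3) = 0.9344 × 0.4107 × 0.6200 = 0.23791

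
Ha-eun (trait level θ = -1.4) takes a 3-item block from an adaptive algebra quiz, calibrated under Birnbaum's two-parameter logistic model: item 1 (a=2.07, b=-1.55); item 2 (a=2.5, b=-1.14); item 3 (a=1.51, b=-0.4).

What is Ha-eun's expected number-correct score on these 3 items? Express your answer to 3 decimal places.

1.101

P(θ) = 1 / (1 + exp(−a(θ − b)))
P_1 = 1/(1+e^{-0.3105}) = 0.5770
P_2 = 1/(1+e^{0.6500}) = 0.3430
P_3 = 1/(1+e^{1.5100}) = 0.1809
E[score] = 0.5770 + 0.3430 + 0.1809 = 1.1009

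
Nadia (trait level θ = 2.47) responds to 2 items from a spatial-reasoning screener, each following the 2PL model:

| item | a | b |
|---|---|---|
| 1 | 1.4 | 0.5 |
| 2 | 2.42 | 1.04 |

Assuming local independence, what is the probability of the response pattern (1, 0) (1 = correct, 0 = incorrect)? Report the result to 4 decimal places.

P(θ) = 1 / (1 + exp(−a(θ − b)))
P_1 = 1/(1+e^{-2.7580}) = 0.9404
P_2 = 1/(1+e^{-3.4606}) = 0.9695
L = P_1 × (1−P_2) = 0.9404 × 0.0305 = 0.02864

0.0286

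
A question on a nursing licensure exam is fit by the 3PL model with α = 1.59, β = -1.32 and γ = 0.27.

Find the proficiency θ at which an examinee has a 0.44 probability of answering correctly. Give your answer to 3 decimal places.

-2.070

P(θ) = γ + (1 − γ) · 1 / (1 + exp(−α(θ − β)))
Remove guessing floor: (0.44 − 0.27)/(1 − 0.27) = 0.2329
logit = ln(0.2329/0.7671) = -1.1921
θ = β + logit/(α) = -1.32 + (-1.1921)/1.5900 = -2.0698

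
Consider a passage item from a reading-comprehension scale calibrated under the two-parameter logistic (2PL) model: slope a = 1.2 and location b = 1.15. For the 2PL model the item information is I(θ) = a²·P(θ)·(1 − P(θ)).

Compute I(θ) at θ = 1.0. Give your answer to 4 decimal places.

P = 1/(1+e^{0.1800}) = 0.4551
P(1−P) = 0.4551 × 0.5449 = 0.2480
I = a² × P(1−P) = 1.2² × 0.2480 = 0.35710

0.3571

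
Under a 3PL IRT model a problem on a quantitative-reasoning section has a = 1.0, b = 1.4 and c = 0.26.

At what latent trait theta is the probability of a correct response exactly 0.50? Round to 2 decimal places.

P(theta) = c + (1 − c) · 1 / (1 + exp(−a(theta − b)))
Remove guessing floor: (0.50 − 0.26)/(1 − 0.26) = 0.3243
logit = ln(0.3243/0.6757) = -0.7340
theta = b + logit/(a) = 1.4 + (-0.7340)/1.0000 = 0.6660

0.67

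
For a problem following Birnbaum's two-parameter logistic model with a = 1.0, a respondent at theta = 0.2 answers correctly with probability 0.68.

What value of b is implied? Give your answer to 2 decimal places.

P(theta) = 1 / (1 + exp(−a(theta − b)))
logit(0.68) = ln(0.68/0.32) = 0.7538
b = theta − logit/(a) = 0.2 − 0.7538/1.0000 = -0.5538

-0.55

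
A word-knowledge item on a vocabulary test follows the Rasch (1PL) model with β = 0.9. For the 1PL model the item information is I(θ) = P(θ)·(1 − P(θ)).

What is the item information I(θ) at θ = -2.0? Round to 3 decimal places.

P = 1/(1+e^{2.9000}) = 0.0522
P(1−P) = 0.0522 × 0.9478 = 0.0494
I = P(1−P) = 0.04943

0.049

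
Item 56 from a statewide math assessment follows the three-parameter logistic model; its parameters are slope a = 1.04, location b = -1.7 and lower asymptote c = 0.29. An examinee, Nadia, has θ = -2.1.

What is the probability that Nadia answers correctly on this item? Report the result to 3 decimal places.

0.572

P(θ) = c + (1 − c) · 1 / (1 + exp(−a(θ − b)))
Exponent: 1.04 × (-2.1 − (-1.7)) = -0.4160
1/(1 + e^{0.4160}) = 0.3975
P = 0.29 + 0.71 × 0.3975 = 0.5722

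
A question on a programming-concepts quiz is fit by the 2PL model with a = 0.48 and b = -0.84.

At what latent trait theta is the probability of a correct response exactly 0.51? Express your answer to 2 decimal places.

P(theta) = 1 / (1 + exp(−a(theta − b)))
logit = ln(0.5100/0.4900) = 0.0400
theta = b + logit/(a) = -0.84 + 0.0400/0.4800 = -0.7567

-0.76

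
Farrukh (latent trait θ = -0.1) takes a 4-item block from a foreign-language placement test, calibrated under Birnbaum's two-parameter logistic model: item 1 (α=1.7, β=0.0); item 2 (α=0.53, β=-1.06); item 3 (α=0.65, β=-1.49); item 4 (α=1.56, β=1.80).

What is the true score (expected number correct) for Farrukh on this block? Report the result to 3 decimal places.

1.843

P(θ) = 1 / (1 + exp(−α(θ − β)))
P_1 = 1/(1+e^{0.1700}) = 0.4576
P_2 = 1/(1+e^{-0.5088}) = 0.6245
P_3 = 1/(1+e^{-0.9035}) = 0.7117
P_4 = 1/(1+e^{2.9640}) = 0.0491
E[score] = 0.4576 + 0.6245 + 0.7117 + 0.0491 = 1.8429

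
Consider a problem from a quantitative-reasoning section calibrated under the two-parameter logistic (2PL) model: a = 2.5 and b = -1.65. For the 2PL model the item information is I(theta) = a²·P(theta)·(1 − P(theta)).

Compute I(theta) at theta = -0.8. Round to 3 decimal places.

0.596

P = 1/(1+e^{-2.1250}) = 0.8933
P(1−P) = 0.8933 × 0.1067 = 0.0953
I = a² × P(1−P) = 2.5² × 0.0953 = 0.59567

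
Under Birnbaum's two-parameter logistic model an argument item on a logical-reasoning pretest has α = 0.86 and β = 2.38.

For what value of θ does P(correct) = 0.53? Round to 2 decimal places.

P(θ) = 1 / (1 + exp(−α(θ − β)))
logit = ln(0.5300/0.4700) = 0.1201
θ = β + logit/(α) = 2.38 + 0.1201/0.8600 = 2.5197

2.52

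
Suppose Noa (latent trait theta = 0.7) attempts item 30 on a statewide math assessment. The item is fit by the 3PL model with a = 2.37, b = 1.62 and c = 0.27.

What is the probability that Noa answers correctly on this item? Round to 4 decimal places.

P(theta) = c + (1 − c) · 1 / (1 + exp(−a(theta − b)))
Exponent: 2.37 × (0.7 − 1.62) = -2.1804
1/(1 + e^{2.1804}) = 0.1015
P = 0.27 + 0.73 × 0.1015 = 0.3441

0.3441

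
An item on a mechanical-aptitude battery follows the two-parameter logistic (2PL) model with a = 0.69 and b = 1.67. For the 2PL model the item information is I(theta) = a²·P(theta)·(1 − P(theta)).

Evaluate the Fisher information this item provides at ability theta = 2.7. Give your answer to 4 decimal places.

P = 1/(1+e^{-0.7107}) = 0.6706
P(1−P) = 0.6706 × 0.3294 = 0.2209
I = a² × P(1−P) = 0.69² × 0.2209 = 0.10518

0.1052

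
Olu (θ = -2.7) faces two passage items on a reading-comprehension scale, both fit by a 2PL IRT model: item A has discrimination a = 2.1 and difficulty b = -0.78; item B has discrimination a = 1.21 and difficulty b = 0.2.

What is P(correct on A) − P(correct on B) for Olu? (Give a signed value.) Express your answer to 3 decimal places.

P(θ) = 1 / (1 + exp(−a(θ − b)))
P_A = 0.0174
P_B = 0.0291
P_A − P_B = -0.0116

-0.012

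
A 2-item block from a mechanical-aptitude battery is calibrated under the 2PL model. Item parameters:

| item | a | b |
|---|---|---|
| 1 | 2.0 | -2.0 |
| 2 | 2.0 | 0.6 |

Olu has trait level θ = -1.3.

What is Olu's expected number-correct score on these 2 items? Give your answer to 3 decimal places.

P(θ) = 1 / (1 + exp(−a(θ − b)))
P_1 = 1/(1+e^{-1.4000}) = 0.8022
P_2 = 1/(1+e^{3.8000}) = 0.0219
E[score] = 0.8022 + 0.0219 = 0.8241

0.824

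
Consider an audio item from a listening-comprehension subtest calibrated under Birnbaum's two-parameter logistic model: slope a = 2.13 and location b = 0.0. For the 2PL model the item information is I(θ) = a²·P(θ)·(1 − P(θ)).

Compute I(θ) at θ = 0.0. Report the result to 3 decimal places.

P = 1/(1+e^{0.0000}) = 0.5000
P(1−P) = 0.5000 × 0.5000 = 0.2500
I = a² × P(1−P) = 2.13² × 0.2500 = 1.13422

1.134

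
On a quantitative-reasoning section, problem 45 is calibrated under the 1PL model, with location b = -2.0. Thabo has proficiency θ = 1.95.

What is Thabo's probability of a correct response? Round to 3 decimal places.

0.981

P(θ) = 1 / (1 + exp(−(θ − b)))
Exponent: (1.95 − (-2.0)) = 3.9500
1/(1 + e^{-3.9500}) = 0.9811
P = 0.9811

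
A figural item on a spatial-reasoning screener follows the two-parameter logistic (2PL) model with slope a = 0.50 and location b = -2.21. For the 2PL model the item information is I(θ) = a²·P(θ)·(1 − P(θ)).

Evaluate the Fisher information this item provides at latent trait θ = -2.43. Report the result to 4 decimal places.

P = 1/(1+e^{0.1100}) = 0.4725
P(1−P) = 0.4725 × 0.5275 = 0.2492
I = a² × P(1−P) = 0.50² × 0.2492 = 0.06231

0.0623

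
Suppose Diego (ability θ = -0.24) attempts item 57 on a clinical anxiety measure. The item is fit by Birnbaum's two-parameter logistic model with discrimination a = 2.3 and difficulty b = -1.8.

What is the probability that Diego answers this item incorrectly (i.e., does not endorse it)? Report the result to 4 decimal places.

P(θ) = 1 / (1 + exp(−a(θ − b)))
Exponent: 2.3 × (-0.24 − (-1.8)) = 3.5880
1/(1 + e^{-3.5880}) = 0.9731
P(incorrect) = 1 − 0.9731 = 0.0269

0.0269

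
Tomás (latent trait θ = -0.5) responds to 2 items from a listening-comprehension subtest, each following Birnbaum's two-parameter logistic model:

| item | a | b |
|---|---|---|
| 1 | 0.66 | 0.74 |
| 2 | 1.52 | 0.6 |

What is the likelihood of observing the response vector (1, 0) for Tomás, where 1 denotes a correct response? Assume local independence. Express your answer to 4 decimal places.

P(θ) = 1 / (1 + exp(−a(θ − b)))
P_1 = 1/(1+e^{0.8184}) = 0.3061
P_2 = 1/(1+e^{1.6720}) = 0.1582
L = P_1 × (1−P_2) = 0.3061 × 0.8418 = 0.25769

0.2577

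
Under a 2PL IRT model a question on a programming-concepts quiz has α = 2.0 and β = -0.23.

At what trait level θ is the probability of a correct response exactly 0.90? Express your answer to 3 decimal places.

0.869

P(θ) = 1 / (1 + exp(−α(θ − β)))
logit = ln(0.9000/0.1000) = 2.1972
θ = β + logit/(α) = -0.23 + 2.1972/2.0000 = 0.8686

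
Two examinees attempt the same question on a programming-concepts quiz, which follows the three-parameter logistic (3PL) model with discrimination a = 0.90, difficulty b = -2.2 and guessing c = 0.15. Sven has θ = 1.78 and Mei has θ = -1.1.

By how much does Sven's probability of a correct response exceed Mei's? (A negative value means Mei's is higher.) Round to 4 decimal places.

0.2073

P(θ) = c + (1 − c) · 1 / (1 + exp(−a(θ − b)))
P(Sven) = 0.9770  [exponent 3.5820]
P(Mei) = 0.7697  [exponent 0.9900]
Difference = 0.9770 − 0.7697 = 0.2073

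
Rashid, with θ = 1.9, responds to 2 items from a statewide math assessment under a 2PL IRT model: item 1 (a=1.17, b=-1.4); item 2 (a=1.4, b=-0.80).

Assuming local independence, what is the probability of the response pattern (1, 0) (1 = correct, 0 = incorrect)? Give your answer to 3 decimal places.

0.022

P(θ) = 1 / (1 + exp(−a(θ − b)))
P_1 = 1/(1+e^{-3.8610}) = 0.9794
P_2 = 1/(1+e^{-3.7800}) = 0.9777
L = P_1 × (1−P_2) = 0.9794 × 0.0223 = 0.02185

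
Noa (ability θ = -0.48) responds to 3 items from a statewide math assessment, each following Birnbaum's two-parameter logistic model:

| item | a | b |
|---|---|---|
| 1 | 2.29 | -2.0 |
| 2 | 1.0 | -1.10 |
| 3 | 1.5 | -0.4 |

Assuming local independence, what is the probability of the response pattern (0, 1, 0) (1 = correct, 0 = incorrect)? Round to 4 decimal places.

0.0103

P(θ) = 1 / (1 + exp(−a(θ − b)))
P_1 = 1/(1+e^{-3.4808}) = 0.9701
P_2 = 1/(1+e^{-0.6200}) = 0.6502
P_3 = 1/(1+e^{0.1200}) = 0.4700
L = (1−P_1) × P_2 × (1−P_3) = 0.0299 × 0.6502 × 0.5300 = 0.01029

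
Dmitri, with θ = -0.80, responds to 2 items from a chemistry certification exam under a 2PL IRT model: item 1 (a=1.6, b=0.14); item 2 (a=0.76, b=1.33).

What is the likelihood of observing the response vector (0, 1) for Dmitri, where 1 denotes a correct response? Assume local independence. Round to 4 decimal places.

P(θ) = 1 / (1 + exp(−a(θ − b)))
P_1 = 1/(1+e^{1.5040}) = 0.1818
P_2 = 1/(1+e^{1.6188}) = 0.1654
L = (1−P_1) × P_2 = 0.8182 × 0.1654 = 0.13530

0.1353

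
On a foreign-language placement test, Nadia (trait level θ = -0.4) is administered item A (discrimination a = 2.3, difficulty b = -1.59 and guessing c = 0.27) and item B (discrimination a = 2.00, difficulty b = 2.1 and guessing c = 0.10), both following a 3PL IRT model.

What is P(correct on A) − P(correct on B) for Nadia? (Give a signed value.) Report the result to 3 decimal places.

0.850

P(θ) = c + (1 − c) · 1 / (1 + exp(−a(θ − b)))
P_A = 0.9556
P_B = 0.1060
P_A − P_B = 0.8496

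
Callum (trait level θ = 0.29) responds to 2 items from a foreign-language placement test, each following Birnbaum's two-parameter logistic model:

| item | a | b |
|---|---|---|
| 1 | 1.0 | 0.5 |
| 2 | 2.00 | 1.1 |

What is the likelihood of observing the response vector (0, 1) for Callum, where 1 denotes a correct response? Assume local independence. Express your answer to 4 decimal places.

P(θ) = 1 / (1 + exp(−a(θ − b)))
P_1 = 1/(1+e^{0.2100}) = 0.4477
P_2 = 1/(1+e^{1.6200}) = 0.1652
L = (1−P_1) × P_2 = 0.5523 × 0.1652 = 0.09124

0.0912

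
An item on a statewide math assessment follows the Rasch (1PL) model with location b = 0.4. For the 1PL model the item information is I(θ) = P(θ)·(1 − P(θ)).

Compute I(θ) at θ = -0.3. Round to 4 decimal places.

0.2217

P = 1/(1+e^{0.7000}) = 0.3318
P(1−P) = 0.3318 × 0.6682 = 0.2217
I = P(1−P) = 0.22171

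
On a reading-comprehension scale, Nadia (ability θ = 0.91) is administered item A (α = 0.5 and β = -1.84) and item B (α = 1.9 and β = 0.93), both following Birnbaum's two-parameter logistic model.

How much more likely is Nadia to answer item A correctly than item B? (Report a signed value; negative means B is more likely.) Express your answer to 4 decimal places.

P(θ) = 1 / (1 + exp(−α(θ − β)))
P_A = 0.7982
P_B = 0.4905
P_A − P_B = 0.3077

0.3077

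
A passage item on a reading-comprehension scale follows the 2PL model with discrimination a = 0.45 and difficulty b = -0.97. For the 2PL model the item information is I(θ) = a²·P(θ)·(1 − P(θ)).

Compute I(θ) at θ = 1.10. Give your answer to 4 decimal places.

P = 1/(1+e^{-0.9315}) = 0.7174
P(1−P) = 0.7174 × 0.2826 = 0.2027
I = a² × P(1−P) = 0.45² × 0.2027 = 0.04106

0.0411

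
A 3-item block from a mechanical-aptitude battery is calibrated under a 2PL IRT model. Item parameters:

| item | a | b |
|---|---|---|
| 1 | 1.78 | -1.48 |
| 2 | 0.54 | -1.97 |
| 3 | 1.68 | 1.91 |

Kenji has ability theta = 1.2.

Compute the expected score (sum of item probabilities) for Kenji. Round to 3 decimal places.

P(theta) = 1 / (1 + exp(−a(theta − b)))
P_1 = 1/(1+e^{-4.7704}) = 0.9916
P_2 = 1/(1+e^{-1.7118}) = 0.8471
P_3 = 1/(1+e^{1.1928}) = 0.2328
E[score] = 0.9916 + 0.8471 + 0.2328 = 2.0714

2.071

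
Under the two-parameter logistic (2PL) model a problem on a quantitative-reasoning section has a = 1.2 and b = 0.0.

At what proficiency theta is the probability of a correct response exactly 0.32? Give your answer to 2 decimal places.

P(theta) = 1 / (1 + exp(−a(theta − b)))
logit = ln(0.3200/0.6800) = -0.7538
theta = b + logit/(a) = 0.0 + (-0.7538)/1.2000 = -0.6281

-0.63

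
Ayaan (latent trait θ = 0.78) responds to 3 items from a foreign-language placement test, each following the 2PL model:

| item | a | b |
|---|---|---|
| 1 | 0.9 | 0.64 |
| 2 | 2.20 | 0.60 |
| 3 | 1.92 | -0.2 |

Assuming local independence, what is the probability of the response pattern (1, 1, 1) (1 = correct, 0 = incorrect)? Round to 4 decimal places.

P(θ) = 1 / (1 + exp(−a(θ − b)))
P_1 = 1/(1+e^{-0.1260}) = 0.5315
P_2 = 1/(1+e^{-0.3960}) = 0.5977
P_3 = 1/(1+e^{-1.8816}) = 0.8678
L = P_1 × P_2 × P_3 = 0.5315 × 0.5977 × 0.8678 = 0.27567

0.2757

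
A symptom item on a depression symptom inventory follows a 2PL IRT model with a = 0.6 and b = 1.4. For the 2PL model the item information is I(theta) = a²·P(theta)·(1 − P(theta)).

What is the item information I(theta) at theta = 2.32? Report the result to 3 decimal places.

0.083

P = 1/(1+e^{-0.5520}) = 0.6346
P(1−P) = 0.6346 × 0.3654 = 0.2319
I = a² × P(1−P) = 0.6² × 0.2319 = 0.08348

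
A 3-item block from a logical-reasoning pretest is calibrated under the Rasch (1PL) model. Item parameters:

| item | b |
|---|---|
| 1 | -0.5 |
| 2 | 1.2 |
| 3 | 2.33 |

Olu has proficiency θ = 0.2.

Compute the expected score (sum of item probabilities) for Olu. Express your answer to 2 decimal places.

1.04

P(θ) = 1 / (1 + exp(−(θ − b)))
P_1 = 1/(1+e^{-0.7000}) = 0.6682
P_2 = 1/(1+e^{1.0000}) = 0.2689
P_3 = 1/(1+e^{2.1300}) = 0.1062
E[score] = 0.6682 + 0.2689 + 0.1062 = 1.0433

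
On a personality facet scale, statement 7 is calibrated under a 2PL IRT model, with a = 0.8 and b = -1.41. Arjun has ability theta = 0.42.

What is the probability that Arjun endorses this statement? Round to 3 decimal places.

0.812

P(theta) = 1 / (1 + exp(−a(theta − b)))
Exponent: 0.8 × (0.42 − (-1.41)) = 1.4640
1/(1 + e^{-1.4640}) = 0.8121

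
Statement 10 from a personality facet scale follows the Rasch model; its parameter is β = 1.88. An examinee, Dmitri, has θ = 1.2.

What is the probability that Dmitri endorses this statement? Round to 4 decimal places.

P(θ) = 1 / (1 + exp(−(θ − β)))
Exponent: (1.2 − 1.88) = -0.6800
1/(1 + e^{0.6800}) = 0.3363
P = 0.3363

0.3363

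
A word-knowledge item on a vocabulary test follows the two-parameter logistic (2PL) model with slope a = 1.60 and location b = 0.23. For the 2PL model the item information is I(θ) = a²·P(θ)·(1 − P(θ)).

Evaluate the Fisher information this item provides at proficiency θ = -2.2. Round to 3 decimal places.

0.050

P = 1/(1+e^{3.8880}) = 0.0201
P(1−P) = 0.0201 × 0.9799 = 0.0197
I = a² × P(1−P) = 1.60² × 0.0197 = 0.05036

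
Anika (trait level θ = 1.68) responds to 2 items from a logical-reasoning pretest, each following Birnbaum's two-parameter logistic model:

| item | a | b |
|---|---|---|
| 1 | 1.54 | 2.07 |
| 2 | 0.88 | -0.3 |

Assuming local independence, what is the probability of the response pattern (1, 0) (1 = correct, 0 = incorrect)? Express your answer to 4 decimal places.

P(θ) = 1 / (1 + exp(−a(θ − b)))
P_1 = 1/(1+e^{0.6006}) = 0.3542
P_2 = 1/(1+e^{-1.7424}) = 0.8510
L = P_1 × (1−P_2) = 0.3542 × 0.1490 = 0.05278

0.0528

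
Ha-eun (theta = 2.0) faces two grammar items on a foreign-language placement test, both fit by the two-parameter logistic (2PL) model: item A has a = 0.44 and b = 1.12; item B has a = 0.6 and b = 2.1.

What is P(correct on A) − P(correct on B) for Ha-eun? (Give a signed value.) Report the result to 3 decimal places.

P(theta) = 1 / (1 + exp(−a(theta − b)))
P_A = 0.5956
P_B = 0.4850
P_A − P_B = 0.1106

0.111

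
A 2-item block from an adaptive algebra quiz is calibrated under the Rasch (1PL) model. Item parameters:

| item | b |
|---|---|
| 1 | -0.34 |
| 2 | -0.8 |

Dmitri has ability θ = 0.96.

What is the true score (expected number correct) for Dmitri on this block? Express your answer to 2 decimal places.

P(θ) = 1 / (1 + exp(−(θ − b)))
P_1 = 1/(1+e^{-1.3000}) = 0.7858
P_2 = 1/(1+e^{-1.7600}) = 0.8532
E[score] = 0.7858 + 0.8532 = 1.6390

1.64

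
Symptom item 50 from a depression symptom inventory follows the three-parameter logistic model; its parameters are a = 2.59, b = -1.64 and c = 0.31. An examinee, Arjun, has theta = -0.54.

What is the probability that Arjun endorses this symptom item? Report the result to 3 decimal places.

0.962

P(theta) = c + (1 − c) · 1 / (1 + exp(−a(theta − b)))
Exponent: 2.59 × (-0.54 − (-1.64)) = 2.8490
1/(1 + e^{-2.8490}) = 0.9453
P = 0.31 + 0.69 × 0.9453 = 0.9622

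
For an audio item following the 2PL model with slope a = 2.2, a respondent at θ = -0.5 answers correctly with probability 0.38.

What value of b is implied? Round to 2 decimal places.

-0.28

P(θ) = 1 / (1 + exp(−a(θ − b)))
logit(0.38) = ln(0.38/0.62) = -0.4895
b = θ − logit/(a) = -0.5 − (-0.4895)/2.2000 = -0.2775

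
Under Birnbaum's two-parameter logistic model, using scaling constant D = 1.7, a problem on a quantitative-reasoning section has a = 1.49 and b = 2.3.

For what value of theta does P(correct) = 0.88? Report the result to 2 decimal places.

3.09

P(theta) = 1 / (1 + exp(−D·a(theta − b)))
logit = ln(0.8800/0.1200) = 1.9924
theta = b + logit/(1.7·a) = 2.3 + 1.9924/2.5330 = 3.0866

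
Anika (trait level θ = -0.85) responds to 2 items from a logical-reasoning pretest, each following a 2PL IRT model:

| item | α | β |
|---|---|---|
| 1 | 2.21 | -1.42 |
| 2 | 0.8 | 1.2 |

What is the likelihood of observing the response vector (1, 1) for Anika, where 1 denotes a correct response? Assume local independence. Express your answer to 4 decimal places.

P(θ) = 1 / (1 + exp(−α(θ − β)))
P_1 = 1/(1+e^{-1.2597}) = 0.7790
P_2 = 1/(1+e^{1.6400}) = 0.1625
L = P_1 × P_2 = 0.7790 × 0.1625 = 0.12656

0.1266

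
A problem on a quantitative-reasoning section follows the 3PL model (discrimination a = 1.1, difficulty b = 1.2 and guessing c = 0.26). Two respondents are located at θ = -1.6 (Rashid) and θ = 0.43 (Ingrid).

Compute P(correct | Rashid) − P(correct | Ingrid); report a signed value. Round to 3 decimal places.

-0.190

P(θ) = c + (1 − c) · 1 / (1 + exp(−a(θ − b)))
P(Rashid) = 0.2925  [exponent -3.0800]
P(Ingrid) = 0.4820  [exponent -0.8470]
Difference = 0.2925 − 0.4820 = -0.1895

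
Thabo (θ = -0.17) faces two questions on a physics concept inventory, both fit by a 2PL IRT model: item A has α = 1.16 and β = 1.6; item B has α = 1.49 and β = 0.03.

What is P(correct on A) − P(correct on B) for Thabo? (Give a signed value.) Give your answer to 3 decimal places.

P(θ) = 1 / (1 + exp(−α(θ − β)))
P_A = 0.1137
P_B = 0.4260
P_A − P_B = -0.3123

-0.312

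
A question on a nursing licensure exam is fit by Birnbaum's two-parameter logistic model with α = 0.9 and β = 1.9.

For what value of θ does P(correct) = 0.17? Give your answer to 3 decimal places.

0.138

P(θ) = 1 / (1 + exp(−α(θ − β)))
logit = ln(0.1700/0.8300) = -1.5856
θ = β + logit/(α) = 1.9 + (-1.5856)/0.9000 = 0.1382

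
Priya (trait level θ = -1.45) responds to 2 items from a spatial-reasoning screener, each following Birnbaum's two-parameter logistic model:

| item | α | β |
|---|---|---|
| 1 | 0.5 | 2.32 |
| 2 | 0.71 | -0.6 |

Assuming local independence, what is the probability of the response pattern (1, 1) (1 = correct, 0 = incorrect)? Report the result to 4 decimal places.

0.0466

P(θ) = 1 / (1 + exp(−α(θ − β)))
P_1 = 1/(1+e^{1.8850}) = 0.1318
P_2 = 1/(1+e^{0.6035}) = 0.3535
L = P_1 × P_2 = 0.1318 × 0.3535 = 0.04660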